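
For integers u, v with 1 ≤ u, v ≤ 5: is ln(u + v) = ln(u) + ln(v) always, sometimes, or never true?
Sometimes true

It holds at (u, v) = (2, 2) (both sides equal ln(4) ≈ 1.386), but fails at (u, v) = (3, 3) (LHS = ln(6) ≈ 1.792, RHS = 2·ln(3) ≈ 2.197).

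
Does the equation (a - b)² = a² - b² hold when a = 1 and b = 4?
Fails

Substituting a = 1, b = 4:

LHS = (1 - 4)² = 9
RHS = 1² - 4² = -15

LHS ≠ RHS, so the equation does not hold at this point.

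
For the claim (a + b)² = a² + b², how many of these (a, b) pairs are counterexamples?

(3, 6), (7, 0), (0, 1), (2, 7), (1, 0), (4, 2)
3

Testing each pair:
(3, 6): LHS = 81, RHS = 45 → counterexample
(7, 0): LHS = 49, RHS = 49 → satisfies claim
(0, 1): LHS = 1, RHS = 1 → satisfies claim
(2, 7): LHS = 81, RHS = 53 → counterexample
(1, 0): LHS = 1, RHS = 1 → satisfies claim
(4, 2): LHS = 36, RHS = 20 → counterexample

That makes 3 counterexamples.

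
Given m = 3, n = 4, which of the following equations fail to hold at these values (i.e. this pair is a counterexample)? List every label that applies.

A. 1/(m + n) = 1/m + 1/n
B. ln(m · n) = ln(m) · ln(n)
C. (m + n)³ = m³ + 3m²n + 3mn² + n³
Evaluating each claim at the given values:
A. LHS = 1/7, RHS = 7/12 → fails here (LHS ≠ RHS)
B. LHS = ln(12) ≈ 2.485, RHS = ln(3)·ln(4) ≈ 1.523 → fails here (LHS ≠ RHS)
C. LHS = 343, RHS = 343 → holds here (LHS = RHS)

Answer: A, B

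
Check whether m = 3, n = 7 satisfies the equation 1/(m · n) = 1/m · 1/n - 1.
Fails

Substituting m = 3, n = 7:

LHS = 1/(3 · 7) = 1/21
RHS = 1/3 · 1/7 - 1 = -20/21

LHS ≠ RHS, so the equation does not hold at this point.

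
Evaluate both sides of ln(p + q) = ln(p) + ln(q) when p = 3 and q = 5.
LHS = ln(3 + 5) = ln(8) ≈ 2.079
RHS = ln(3) + ln(5) ≈ 2.708

LHS ≠ RHS (they differ by about 0.6286), so the equation does not hold here.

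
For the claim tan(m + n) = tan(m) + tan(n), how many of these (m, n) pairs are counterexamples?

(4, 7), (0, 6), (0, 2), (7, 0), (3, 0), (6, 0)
Testing each pair:
(4, 7): LHS = tan(11) ≈ -226, RHS = tan(7) + tan(4) ≈ 2.029 → counterexample
(0, 6): LHS = tan(6) ≈ -0.291, RHS = tan(6) ≈ -0.291 → satisfies claim
(0, 2): LHS = tan(2) ≈ -2.185, RHS = tan(2) ≈ -2.185 → satisfies claim
(7, 0): LHS = tan(7) ≈ 0.8714, RHS = tan(7) ≈ 0.8714 → satisfies claim
(3, 0): LHS = tan(3) ≈ -0.1425, RHS = tan(3) ≈ -0.1425 → satisfies claim
(6, 0): LHS = tan(6) ≈ -0.291, RHS = tan(6) ≈ -0.291 → satisfies claim

That makes 1 counterexample.

Answer: 1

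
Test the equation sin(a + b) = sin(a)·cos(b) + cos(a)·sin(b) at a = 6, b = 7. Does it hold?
Holds

Substituting a = 6, b = 7:

LHS = sin(6 + 7) = sin(13) ≈ 0.4202
RHS = sin(6)·cos(7) + cos(6)·sin(7) = sin(6)·cos(7) + sin(7)·cos(6) ≈ 0.4202

LHS = RHS, so the equation holds at this point.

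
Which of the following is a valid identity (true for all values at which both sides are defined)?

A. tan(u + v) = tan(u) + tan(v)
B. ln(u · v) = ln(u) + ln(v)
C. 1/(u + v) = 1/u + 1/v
A: fails at (1, 1) — LHS = tan(2) ≈ -2.185, RHS = 2·tan(1) ≈ 3.115.
B: holds — e.g. at (4, 4), both sides equal ln(16) ≈ 2.773.
C: fails at (4, 6) — LHS = 1/10, RHS = 5/12.

Answer: B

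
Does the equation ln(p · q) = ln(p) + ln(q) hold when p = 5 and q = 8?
Substituting p = 5, q = 8:

LHS = ln(5 · 8) = ln(40) ≈ 3.689
RHS = ln(5) + ln(8) ≈ 3.689

LHS = RHS, so the equation holds at this point.

Answer: Holds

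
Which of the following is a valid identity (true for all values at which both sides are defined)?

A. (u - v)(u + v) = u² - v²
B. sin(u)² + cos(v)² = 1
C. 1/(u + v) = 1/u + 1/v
A

A: holds — e.g. at (4, 6), both sides equal -20.
B: fails at (4, 6) — LHS = sin(4)² + cos(6)² ≈ 1.495, RHS = 1.
C: fails at (5, 8) — LHS = 1/13, RHS = 13/40.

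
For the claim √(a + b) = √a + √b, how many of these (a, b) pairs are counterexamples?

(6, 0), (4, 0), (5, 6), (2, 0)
Testing each pair:
(6, 0): LHS = √(6) ≈ 2.449, RHS = √(6) ≈ 2.449 → satisfies claim
(4, 0): LHS = 2, RHS = 2 → satisfies claim
(5, 6): LHS = √(11) ≈ 3.317, RHS = √(5) + √(6) ≈ 4.686 → counterexample
(2, 0): LHS = √(2) ≈ 1.414, RHS = √(2) ≈ 1.414 → satisfies claim

That makes 1 counterexample.

Answer: 1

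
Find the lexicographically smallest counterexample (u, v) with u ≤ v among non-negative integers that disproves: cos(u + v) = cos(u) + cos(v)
Substituting (0, 0) into the claim:
LHS = cos(0 + 0) = 1
RHS = cos(0) + cos(0) = 2

Since LHS ≠ RHS, this pair disproves the claim, and no lexicographically smaller pair (u ≤ v, non-negative integers) does.

For instance (4, 5) is also a counterexample (LHS = cos(9) ≈ -0.9111, RHS = cos(4) + cos(5) ≈ -0.37), but it's lexicographically larger.

Answer: (u, v) = (0, 0)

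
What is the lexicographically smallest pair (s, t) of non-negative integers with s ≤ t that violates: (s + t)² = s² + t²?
(s, t) = (1, 1)

Substituting (1, 1) into the claim:
LHS = (1 + 1)² = 4
RHS = 1² + 1² = 2

Since LHS ≠ RHS, this pair disproves the claim, and no lexicographically smaller pair (s ≤ t, non-negative integers) does.

For instance (1, 3) is also a counterexample (LHS = 16, RHS = 10), but it's lexicographically larger.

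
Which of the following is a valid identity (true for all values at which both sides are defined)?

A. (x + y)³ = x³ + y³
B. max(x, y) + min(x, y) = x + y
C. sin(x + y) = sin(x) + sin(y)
A: fails at (3, 3) — LHS = 216, RHS = 54.
B: holds — e.g. at (1, 2), both sides equal 3.
C: fails at (3, 3) — LHS = sin(6) ≈ -0.2794, RHS = 2·sin(3) ≈ 0.2822.

Answer: B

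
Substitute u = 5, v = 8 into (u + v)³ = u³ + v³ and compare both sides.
LHS = (5 + 8)³ = 2197
RHS = 5³ + 8³ = 637

LHS ≠ RHS, so the equation does not hold here.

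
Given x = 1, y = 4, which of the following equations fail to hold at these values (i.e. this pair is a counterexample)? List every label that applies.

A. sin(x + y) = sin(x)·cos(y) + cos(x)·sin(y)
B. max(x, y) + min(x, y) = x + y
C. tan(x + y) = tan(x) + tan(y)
C

Evaluating each claim at the given values:
A. LHS = sin(5) ≈ -0.9589, RHS = sin(1)·cos(4) + sin(4)·cos(1) ≈ -0.9589 → holds here (LHS = RHS)
B. LHS = 5, RHS = 5 → holds here (LHS = RHS)
C. LHS = tan(5) ≈ -3.381, RHS = tan(4) + tan(1) ≈ 2.715 → fails here (LHS ≠ RHS)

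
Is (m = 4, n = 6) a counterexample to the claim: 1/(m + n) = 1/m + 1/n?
Substituting m = 4, n = 6:
LHS = 1/(4 + 6) = 1/10
RHS = 1/4 + 1/6 = 5/12

Since LHS ≠ RHS, this pair disproves the claim.

Answer: Yes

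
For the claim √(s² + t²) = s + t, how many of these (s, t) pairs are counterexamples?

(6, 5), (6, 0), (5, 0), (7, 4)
Testing each pair:
(6, 5): LHS = √(61) ≈ 7.81, RHS = 11 → counterexample
(6, 0): LHS = 6, RHS = 6 → satisfies claim
(5, 0): LHS = 5, RHS = 5 → satisfies claim
(7, 4): LHS = √(65) ≈ 8.062, RHS = 11 → counterexample

That makes 2 counterexamples.

Answer: 2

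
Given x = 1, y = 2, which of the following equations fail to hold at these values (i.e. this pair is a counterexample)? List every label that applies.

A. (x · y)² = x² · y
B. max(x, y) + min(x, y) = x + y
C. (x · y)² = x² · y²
Evaluating each claim at the given values:
A. LHS = 4, RHS = 2 → fails here (LHS ≠ RHS)
B. LHS = 3, RHS = 3 → holds here (LHS = RHS)
C. LHS = 4, RHS = 4 → holds here (LHS = RHS)

Answer: A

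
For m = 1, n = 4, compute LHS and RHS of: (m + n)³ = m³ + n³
LHS = (1 + 4)³ = 125
RHS = 1³ + 4³ = 65

LHS ≠ RHS, so the equation does not hold here.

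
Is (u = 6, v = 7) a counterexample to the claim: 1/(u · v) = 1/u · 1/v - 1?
Yes

Substituting u = 6, v = 7:
LHS = 1/(6 · 7) = 1/42
RHS = 1/6 · 1/7 - 1 = -41/42

Since LHS ≠ RHS, this pair disproves the claim.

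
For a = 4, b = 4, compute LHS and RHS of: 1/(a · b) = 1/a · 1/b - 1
LHS = 1/(4 · 4) = 1/16
RHS = 1/4 · 1/4 - 1 = -15/16

LHS ≠ RHS, so the equation does not hold here.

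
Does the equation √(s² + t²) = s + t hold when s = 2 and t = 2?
Fails

Substituting s = 2, t = 2:

LHS = √(2² + 2²) = 2·√(2) ≈ 2.828
RHS = 2 + 2 = 4

LHS ≠ RHS, so the equation does not hold at this point.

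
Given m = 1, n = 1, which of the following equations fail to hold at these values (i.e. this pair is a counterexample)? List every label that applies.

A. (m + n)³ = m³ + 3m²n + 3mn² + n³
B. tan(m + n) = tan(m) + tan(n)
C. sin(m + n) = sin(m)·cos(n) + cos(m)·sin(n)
B

Evaluating each claim at the given values:
A. LHS = 8, RHS = 8 → holds here (LHS = RHS)
B. LHS = tan(2) ≈ -2.185, RHS = 2·tan(1) ≈ 3.115 → fails here (LHS ≠ RHS)
C. LHS = sin(2) ≈ 0.9093, RHS = 2·sin(1)·cos(1) ≈ 0.9093 → holds here (LHS = RHS)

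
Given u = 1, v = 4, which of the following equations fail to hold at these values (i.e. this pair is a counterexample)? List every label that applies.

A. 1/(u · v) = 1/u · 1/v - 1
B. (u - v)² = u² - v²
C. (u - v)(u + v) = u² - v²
Evaluating each claim at the given values:
A. LHS = 1/4, RHS = -3/4 → fails here (LHS ≠ RHS)
B. LHS = 9, RHS = -15 → fails here (LHS ≠ RHS)
C. LHS = -15, RHS = -15 → holds here (LHS = RHS)

Answer: A, B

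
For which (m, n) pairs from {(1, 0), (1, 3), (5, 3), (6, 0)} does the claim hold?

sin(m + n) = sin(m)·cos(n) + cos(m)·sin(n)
All pairs

Testing each pair:
(1, 0): LHS = sin(1) ≈ 0.8415, RHS = sin(1) ≈ 0.8415 → holds
(1, 3): LHS = sin(4) ≈ -0.7568, RHS = sin(1)·cos(3) + sin(3)·cos(1) ≈ -0.7568 → holds
(5, 3): LHS = sin(8) ≈ 0.9894, RHS = sin(3)·cos(5) + sin(5)·cos(3) ≈ 0.9894 → holds
(6, 0): LHS = sin(6) ≈ -0.2794, RHS = sin(6) ≈ -0.2794 → holds

Every pair satisfies the claim.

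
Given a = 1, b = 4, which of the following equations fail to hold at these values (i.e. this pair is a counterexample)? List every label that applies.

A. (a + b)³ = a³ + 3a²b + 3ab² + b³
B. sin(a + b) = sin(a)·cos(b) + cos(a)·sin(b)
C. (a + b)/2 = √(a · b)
C

Evaluating each claim at the given values:
A. LHS = 125, RHS = 125 → holds here (LHS = RHS)
B. LHS = sin(5) ≈ -0.9589, RHS = sin(1)·cos(4) + sin(4)·cos(1) ≈ -0.9589 → holds here (LHS = RHS)
C. LHS = 5/2, RHS = 2 → fails here (LHS ≠ RHS)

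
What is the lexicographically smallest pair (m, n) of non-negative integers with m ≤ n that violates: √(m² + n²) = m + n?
(m, n) = (1, 1)

Substituting (1, 1) into the claim:
LHS = √(1² + 1²) = √(2) ≈ 1.414
RHS = 1 + 1 = 2

Since LHS ≠ RHS, this pair disproves the claim, and no lexicographically smaller pair (m ≤ n, non-negative integers) does.

For instance (2, 7) is also a counterexample (LHS = √(53) ≈ 7.28, RHS = 9), but it's lexicographically larger.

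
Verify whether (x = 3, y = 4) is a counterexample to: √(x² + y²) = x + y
Yes

Substituting x = 3, y = 4:
LHS = √(3² + 4²) = 5
RHS = 3 + 4 = 7

Since LHS ≠ RHS, this pair disproves the claim.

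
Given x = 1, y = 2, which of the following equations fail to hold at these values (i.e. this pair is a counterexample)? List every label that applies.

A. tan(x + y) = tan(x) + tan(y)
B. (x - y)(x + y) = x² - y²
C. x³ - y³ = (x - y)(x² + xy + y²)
Evaluating each claim at the given values:
A. LHS = tan(3) ≈ -0.1425, RHS = tan(2) + tan(1) ≈ -0.6276 → fails here (LHS ≠ RHS)
B. LHS = -3, RHS = -3 → holds here (LHS = RHS)
C. LHS = -7, RHS = -7 → holds here (LHS = RHS)

Answer: A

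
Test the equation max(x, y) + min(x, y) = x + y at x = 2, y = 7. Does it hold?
Substituting x = 2, y = 7:

LHS = max(2, 7) + min(2, 7) = 9
RHS = 2 + 7 = 9

LHS = RHS, so the equation holds at this point.

Answer: Holds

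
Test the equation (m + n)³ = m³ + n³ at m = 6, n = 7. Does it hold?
Fails

Substituting m = 6, n = 7:

LHS = (6 + 7)³ = 2197
RHS = 6³ + 7³ = 559

LHS ≠ RHS, so the equation does not hold at this point.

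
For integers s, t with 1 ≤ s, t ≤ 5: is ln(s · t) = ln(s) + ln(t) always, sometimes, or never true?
The identity holds for every pair in the range. For instance at (s, t) = (4, 3): both sides equal ln(12) ≈ 2.485.

Answer: Always true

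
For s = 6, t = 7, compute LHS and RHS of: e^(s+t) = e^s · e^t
LHS = e^(6+7) = e^13 ≈ 442413.4
RHS = e^6 · e^7 = e^13 ≈ 442413.4

LHS = RHS: the two sides agree.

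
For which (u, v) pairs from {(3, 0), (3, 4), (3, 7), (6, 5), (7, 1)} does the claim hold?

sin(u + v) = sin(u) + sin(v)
(3, 0)

Testing each pair:
(3, 0): LHS = sin(3) ≈ 0.1411, RHS = sin(3) ≈ 0.1411 → holds
(3, 4): LHS = sin(7) ≈ 0.657, RHS = sin(4) + sin(3) ≈ -0.6157 → fails
(3, 7): LHS = sin(10) ≈ -0.544, RHS = sin(3) + sin(7) ≈ 0.7981 → fails
(6, 5): LHS = sin(11) ≈ -1, RHS = sin(5) + sin(6) ≈ -1.238 → fails
(7, 1): LHS = sin(8) ≈ 0.9894, RHS = sin(7) + sin(1) ≈ 1.498 → fails

1 of 5 pairs satisfies the claim.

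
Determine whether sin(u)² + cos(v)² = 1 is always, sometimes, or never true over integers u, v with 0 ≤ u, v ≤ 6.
Sometimes true

It holds at (u, v) = (5, 5) (both sides equal 1), but fails at (u, v) = (0, 6) (LHS = cos(6)² ≈ 0.9219, RHS = 1).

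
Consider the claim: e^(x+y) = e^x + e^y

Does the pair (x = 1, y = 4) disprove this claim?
Yes

Substituting x = 1, y = 4:
LHS = e^(1+4) = e^5 ≈ 148.4
RHS = e^1 + e^4 = e + e^4 ≈ 57.32

Since LHS ≠ RHS, this pair disproves the claim.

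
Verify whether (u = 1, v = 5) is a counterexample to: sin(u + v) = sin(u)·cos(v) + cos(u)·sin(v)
No

Substituting u = 1, v = 5:
LHS = sin(1 + 5) = sin(6) ≈ -0.2794
RHS = sin(1)·cos(5) + cos(1)·sin(5) = sin(5)·cos(1) + sin(1)·cos(5) ≈ -0.2794

The sides agree, so this pair does not disprove the claim.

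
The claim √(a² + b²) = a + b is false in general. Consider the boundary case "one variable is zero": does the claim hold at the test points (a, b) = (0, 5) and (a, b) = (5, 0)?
At (0, 5): LHS = 5, RHS = 5 → equal
At (5, 0): LHS = 5, RHS = 5 → equal

So the claim does hold at both of these boundary points, even though it is not an identity.

Answer: Yes, holds at both test points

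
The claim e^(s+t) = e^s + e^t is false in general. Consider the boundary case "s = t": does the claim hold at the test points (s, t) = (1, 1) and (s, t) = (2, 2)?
No, fails at both test points

At (1, 1): LHS = e^2 ≈ 7.389 ≠ RHS = 2·e ≈ 5.437
At (2, 2): LHS = e^4 ≈ 54.6 ≠ RHS = 2·e^2 ≈ 14.78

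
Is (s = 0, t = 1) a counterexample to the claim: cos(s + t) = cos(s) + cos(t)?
Substituting s = 0, t = 1:
LHS = cos(0 + 1) = cos(1) ≈ 0.5403
RHS = cos(0) + cos(1) = cos(1) + 1 ≈ 1.54

Since LHS ≠ RHS, this pair disproves the claim.

Answer: Yes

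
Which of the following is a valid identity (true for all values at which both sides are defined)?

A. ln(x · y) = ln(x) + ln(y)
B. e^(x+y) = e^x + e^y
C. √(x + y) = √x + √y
A: holds — e.g. at (1, 5), both sides equal ln(5) ≈ 1.609.
B: fails at (3, 5) — LHS = e^8 ≈ 2981, RHS = e^3 + e^5 ≈ 168.5.
C: fails at (3, 3) — LHS = √(6) ≈ 2.449, RHS = 2·√(3) ≈ 3.464.

Answer: A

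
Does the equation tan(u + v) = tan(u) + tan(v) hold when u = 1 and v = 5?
Substituting u = 1, v = 5:

LHS = tan(1 + 5) = tan(6) ≈ -0.291
RHS = tan(1) + tan(5) ≈ -1.823

LHS ≠ RHS, so the equation does not hold at this point.

Answer: Fails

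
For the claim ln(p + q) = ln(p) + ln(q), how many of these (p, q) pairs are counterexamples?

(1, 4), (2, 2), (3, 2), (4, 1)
Testing each pair:
(1, 4): LHS = ln(5) ≈ 1.609, RHS = ln(4) ≈ 1.386 → counterexample
(2, 2): LHS = ln(4) ≈ 1.386, RHS = 2·ln(2) ≈ 1.386 → satisfies claim
(3, 2): LHS = ln(5) ≈ 1.609, RHS = ln(2) + ln(3) ≈ 1.792 → counterexample
(4, 1): LHS = ln(5) ≈ 1.609, RHS = ln(4) ≈ 1.386 → counterexample

That makes 3 counterexamples.

Answer: 3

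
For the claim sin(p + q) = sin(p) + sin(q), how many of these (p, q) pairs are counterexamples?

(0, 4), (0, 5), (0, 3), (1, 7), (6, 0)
Testing each pair:
(0, 4): LHS = sin(4) ≈ -0.7568, RHS = sin(4) ≈ -0.7568 → satisfies claim
(0, 5): LHS = sin(5) ≈ -0.9589, RHS = sin(5) ≈ -0.9589 → satisfies claim
(0, 3): LHS = sin(3) ≈ 0.1411, RHS = sin(3) ≈ 0.1411 → satisfies claim
(1, 7): LHS = sin(8) ≈ 0.9894, RHS = sin(7) + sin(1) ≈ 1.498 → counterexample
(6, 0): LHS = sin(6) ≈ -0.2794, RHS = sin(6) ≈ -0.2794 → satisfies claim

That makes 1 counterexample.

Answer: 1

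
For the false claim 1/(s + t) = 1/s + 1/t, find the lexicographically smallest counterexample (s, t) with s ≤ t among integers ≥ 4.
(s, t) = (4, 4)

Substituting (4, 4) into the claim:
LHS = 1/(4 + 4) = 1/8
RHS = 1/4 + 1/4 = 1/2

Since LHS ≠ RHS, this pair disproves the claim, and no lexicographically smaller pair (s ≤ t, integers ≥ 4) does.

For instance (9, 11) is also a counterexample (LHS = 1/20, RHS = 20/99), but it's lexicographically larger.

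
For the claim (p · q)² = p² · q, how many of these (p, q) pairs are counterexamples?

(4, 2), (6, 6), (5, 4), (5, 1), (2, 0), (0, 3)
Testing each pair:
(4, 2): LHS = 64, RHS = 32 → counterexample
(6, 6): LHS = 1296, RHS = 216 → counterexample
(5, 4): LHS = 400, RHS = 100 → counterexample
(5, 1): LHS = 25, RHS = 25 → satisfies claim
(2, 0): LHS = 0, RHS = 0 → satisfies claim
(0, 3): LHS = 0, RHS = 0 → satisfies claim

That makes 3 counterexamples.

Answer: 3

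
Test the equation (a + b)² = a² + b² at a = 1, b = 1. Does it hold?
Substituting a = 1, b = 1:

LHS = (1 + 1)² = 4
RHS = 1² + 1² = 2

LHS ≠ RHS, so the equation does not hold at this point.

Answer: Fails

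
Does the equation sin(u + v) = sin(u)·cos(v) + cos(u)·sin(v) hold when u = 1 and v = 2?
Substituting u = 1, v = 2:

LHS = sin(1 + 2) = sin(3) ≈ 0.1411
RHS = sin(1)·cos(2) + cos(1)·sin(2) = sin(1)·cos(2) + sin(2)·cos(1) ≈ 0.1411

LHS = RHS, so the equation holds at this point.

Answer: Holds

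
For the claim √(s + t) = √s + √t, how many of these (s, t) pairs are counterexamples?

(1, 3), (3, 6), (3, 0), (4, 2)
Testing each pair:
(1, 3): LHS = 2, RHS = 1 + √(3) ≈ 2.732 → counterexample
(3, 6): LHS = 3, RHS = √(3) + √(6) ≈ 4.182 → counterexample
(3, 0): LHS = √(3) ≈ 1.732, RHS = √(3) ≈ 1.732 → satisfies claim
(4, 2): LHS = √(6) ≈ 2.449, RHS = √(2) + 2 ≈ 3.414 → counterexample

That makes 3 counterexamples.

Answer: 3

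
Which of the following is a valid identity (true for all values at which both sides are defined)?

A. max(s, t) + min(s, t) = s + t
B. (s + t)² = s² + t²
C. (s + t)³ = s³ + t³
A: holds — e.g. at (5, 8), both sides equal 13.
B: fails at (1, 5) — LHS = 36, RHS = 26.
C: fails at (1, 5) — LHS = 216, RHS = 126.

Answer: A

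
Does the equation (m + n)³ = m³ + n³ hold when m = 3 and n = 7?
Fails

Substituting m = 3, n = 7:

LHS = (3 + 7)³ = 1000
RHS = 3³ + 7³ = 370

LHS ≠ RHS, so the equation does not hold at this point.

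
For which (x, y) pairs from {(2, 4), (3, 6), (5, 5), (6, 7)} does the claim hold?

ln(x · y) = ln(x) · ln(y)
Testing each pair:
(2, 4): LHS = ln(8) ≈ 2.079, RHS = ln(2)·ln(4) ≈ 0.9609 → fails
(3, 6): LHS = ln(18) ≈ 2.89, RHS = ln(3)·ln(6) ≈ 1.968 → fails
(5, 5): LHS = ln(25) ≈ 3.219, RHS = ln(5)² ≈ 2.59 → fails
(6, 7): LHS = ln(42) ≈ 3.738, RHS = ln(6)·ln(7) ≈ 3.487 → fails

No pair satisfies the claim.

Answer: None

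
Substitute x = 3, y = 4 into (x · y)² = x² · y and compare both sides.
LHS = (3 · 4)² = 144
RHS = 3² · 4 = 36

LHS ≠ RHS, so the equation does not hold here.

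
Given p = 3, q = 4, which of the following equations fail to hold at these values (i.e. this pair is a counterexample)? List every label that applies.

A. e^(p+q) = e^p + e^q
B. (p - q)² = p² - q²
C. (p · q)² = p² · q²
A, B

Evaluating each claim at the given values:
A. LHS = e^7 ≈ 1097, RHS = e^3 + e^4 ≈ 74.68 → fails here (LHS ≠ RHS)
B. LHS = 1, RHS = -7 → fails here (LHS ≠ RHS)
C. LHS = 144, RHS = 144 → holds here (LHS = RHS)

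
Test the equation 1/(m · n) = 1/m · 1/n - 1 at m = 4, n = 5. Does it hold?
Fails

Substituting m = 4, n = 5:

LHS = 1/(4 · 5) = 1/20
RHS = 1/4 · 1/5 - 1 = -19/20

LHS ≠ RHS, so the equation does not hold at this point.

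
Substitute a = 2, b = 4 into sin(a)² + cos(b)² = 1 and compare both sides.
LHS = sin(2)² + cos(4)² ≈ 1.254
RHS = 1

LHS ≠ RHS (they differ by about 0.2541), so the equation does not hold here.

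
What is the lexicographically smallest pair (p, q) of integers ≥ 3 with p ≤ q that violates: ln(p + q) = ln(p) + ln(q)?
Substituting (3, 3) into the claim:
LHS = ln(3 + 3) = ln(6) ≈ 1.792
RHS = ln(3) + ln(3) = 2·ln(3) ≈ 2.197

Since LHS ≠ RHS, this pair disproves the claim, and no lexicographically smaller pair (p ≤ q, integers ≥ 3) does.

For instance (4, 9) is also a counterexample (LHS = ln(13) ≈ 2.565, RHS = ln(4) + ln(9) ≈ 3.584), but it's lexicographically larger.

Answer: (p, q) = (3, 3)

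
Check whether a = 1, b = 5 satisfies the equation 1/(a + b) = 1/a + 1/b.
Fails

Substituting a = 1, b = 5:

LHS = 1/(1 + 5) = 1/6
RHS = 1/1 + 1/5 = 6/5

LHS ≠ RHS, so the equation does not hold at this point.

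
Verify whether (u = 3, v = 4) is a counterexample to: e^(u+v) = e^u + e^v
Yes

Substituting u = 3, v = 4:
LHS = e^(3+4) = e^7 ≈ 1097
RHS = e^3 + e^4 ≈ 74.68

Since LHS ≠ RHS, this pair disproves the claim.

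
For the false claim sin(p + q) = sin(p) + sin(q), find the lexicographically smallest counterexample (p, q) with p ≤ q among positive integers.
(p, q) = (1, 1)

Substituting (1, 1) into the claim:
LHS = sin(1 + 1) = sin(2) ≈ 0.9093
RHS = sin(1) + sin(1) = 2·sin(1) ≈ 1.683

Since LHS ≠ RHS, this pair disproves the claim, and no lexicographically smaller pair (p ≤ q, positive integers) does.

For instance (2, 6) is also a counterexample (LHS = sin(8) ≈ 0.9894, RHS = sin(6) + sin(2) ≈ 0.6299), but it's lexicographically larger.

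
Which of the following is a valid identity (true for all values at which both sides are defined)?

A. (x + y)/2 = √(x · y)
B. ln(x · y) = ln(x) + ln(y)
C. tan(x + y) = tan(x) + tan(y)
B

A: fails at (2, 7) — LHS = 9/2, RHS = √(14) ≈ 3.742.
B: holds — e.g. at (3, 7), both sides equal ln(21) ≈ 3.045.
C: fails at (5, 5) — LHS = tan(10) ≈ 0.6484, RHS = 2·tan(5) ≈ -6.761.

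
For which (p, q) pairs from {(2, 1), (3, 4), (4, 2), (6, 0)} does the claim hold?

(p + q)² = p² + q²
(6, 0)

Testing each pair:
(2, 1): LHS = 9, RHS = 5 → fails
(3, 4): LHS = 49, RHS = 25 → fails
(4, 2): LHS = 36, RHS = 20 → fails
(6, 0): LHS = 36, RHS = 36 → holds

1 of 4 pairs satisfies the claim.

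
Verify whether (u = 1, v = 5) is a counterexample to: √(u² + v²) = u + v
Substituting u = 1, v = 5:
LHS = √(1² + 5²) = √(26) ≈ 5.099
RHS = 1 + 5 = 6

Since LHS ≠ RHS, this pair disproves the claim.

Answer: Yes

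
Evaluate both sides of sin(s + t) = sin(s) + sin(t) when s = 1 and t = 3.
LHS = sin(1 + 3) = sin(4) ≈ -0.7568
RHS = sin(1) + sin(3) ≈ 0.9826

LHS ≠ RHS (they differ by about 1.739), so the equation does not hold here.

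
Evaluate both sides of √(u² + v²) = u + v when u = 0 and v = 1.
LHS = √(0² + 1²) = 1
RHS = 0 + 1 = 1

LHS = RHS: the two sides agree.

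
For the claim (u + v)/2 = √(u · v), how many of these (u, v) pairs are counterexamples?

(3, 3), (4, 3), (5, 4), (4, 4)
Testing each pair:
(3, 3): LHS = 3, RHS = 3 → satisfies claim
(4, 3): LHS = 7/2, RHS = 2·√(3) ≈ 3.464 → counterexample
(5, 4): LHS = 9/2, RHS = 2·√(5) ≈ 4.472 → counterexample
(4, 4): LHS = 4, RHS = 4 → satisfies claim

That makes 2 counterexamples.

Answer: 2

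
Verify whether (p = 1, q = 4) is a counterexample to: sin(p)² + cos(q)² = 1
Substituting p = 1, q = 4:
LHS = sin(1)² + cos(4)² ≈ 1.135
RHS = 1

Since LHS ≠ RHS, this pair disproves the claim.

Answer: Yes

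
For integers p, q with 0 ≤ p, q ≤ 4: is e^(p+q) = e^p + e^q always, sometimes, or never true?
Never true

The claim fails for every pair in the range. For instance at (p, q) = (1, 0): LHS = e ≈ 2.718, RHS = 1 + e ≈ 3.718.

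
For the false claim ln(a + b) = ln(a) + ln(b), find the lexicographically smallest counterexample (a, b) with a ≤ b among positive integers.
(a, b) = (1, 1)

Substituting (1, 1) into the claim:
LHS = ln(1 + 1) = ln(2) ≈ 0.6931
RHS = ln(1) + ln(1) = 0

Since LHS ≠ RHS, this pair disproves the claim, and no lexicographically smaller pair (a ≤ b, positive integers) does.

For instance (1, 6) is also a counterexample (LHS = ln(7) ≈ 1.946, RHS = ln(6) ≈ 1.792), but it's lexicographically larger.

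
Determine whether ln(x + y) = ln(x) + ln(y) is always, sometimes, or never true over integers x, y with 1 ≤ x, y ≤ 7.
Sometimes true

It holds at (x, y) = (2, 2) (both sides equal ln(4) ≈ 1.386), but fails at (x, y) = (6, 3) (LHS = ln(9) ≈ 2.197, RHS = ln(3) + ln(6) ≈ 2.89).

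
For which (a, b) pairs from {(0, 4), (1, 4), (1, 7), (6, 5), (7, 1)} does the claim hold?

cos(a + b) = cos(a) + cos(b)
Testing each pair:
(0, 4): LHS = cos(4) ≈ -0.6536, RHS = cos(4) + 1 ≈ 0.3464 → fails
(1, 4): LHS = cos(5) ≈ 0.2837, RHS = cos(4) + cos(1) ≈ -0.1133 → fails
(1, 7): LHS = cos(8) ≈ -0.1455, RHS = cos(1) + cos(7) ≈ 1.294 → fails
(6, 5): LHS = cos(11) ≈ 0.004426, RHS = cos(5) + cos(6) ≈ 1.244 → fails
(7, 1): LHS = cos(8) ≈ -0.1455, RHS = cos(1) + cos(7) ≈ 1.294 → fails

No pair satisfies the claim.

Answer: None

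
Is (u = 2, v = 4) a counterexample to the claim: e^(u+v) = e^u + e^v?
Yes

Substituting u = 2, v = 4:
LHS = e^(2+4) = e^6 ≈ 403.4
RHS = e^2 + e^4 ≈ 61.99

Since LHS ≠ RHS, this pair disproves the claim.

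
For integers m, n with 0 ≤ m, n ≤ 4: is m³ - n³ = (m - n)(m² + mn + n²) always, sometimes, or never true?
Always true

The identity holds for every pair in the range. For instance at (m, n) = (2, 2): both sides equal 0.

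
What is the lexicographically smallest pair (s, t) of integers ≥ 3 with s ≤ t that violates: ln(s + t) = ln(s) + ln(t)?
(s, t) = (3, 3)

Substituting (3, 3) into the claim:
LHS = ln(3 + 3) = ln(6) ≈ 1.792
RHS = ln(3) + ln(3) = 2·ln(3) ≈ 2.197

Since LHS ≠ RHS, this pair disproves the claim, and no lexicographically smaller pair (s ≤ t, integers ≥ 3) does.

For instance (6, 10) is also a counterexample (LHS = ln(16) ≈ 2.773, RHS = ln(6) + ln(10) ≈ 4.094), but it's lexicographically larger.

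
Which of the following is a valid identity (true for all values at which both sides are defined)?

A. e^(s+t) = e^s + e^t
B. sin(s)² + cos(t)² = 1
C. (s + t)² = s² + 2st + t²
A: fails at (3, 4) — LHS = e^7 ≈ 1097, RHS = e^3 + e^4 ≈ 74.68.
B: fails at (5, 8) — LHS = cos(8)² + sin(5)² ≈ 0.9407, RHS = 1.
C: holds — e.g. at (2, 7), both sides equal 81.

Answer: C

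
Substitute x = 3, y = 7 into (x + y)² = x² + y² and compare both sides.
LHS = (3 + 7)² = 100
RHS = 3² + 7² = 58

LHS ≠ RHS, so the equation does not hold here.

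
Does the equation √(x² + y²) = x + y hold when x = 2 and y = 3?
Fails

Substituting x = 2, y = 3:

LHS = √(2² + 3²) = √(13) ≈ 3.606
RHS = 2 + 3 = 5

LHS ≠ RHS, so the equation does not hold at this point.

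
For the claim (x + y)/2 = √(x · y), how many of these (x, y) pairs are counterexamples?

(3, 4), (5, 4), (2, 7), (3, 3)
Testing each pair:
(3, 4): LHS = 7/2, RHS = 2·√(3) ≈ 3.464 → counterexample
(5, 4): LHS = 9/2, RHS = 2·√(5) ≈ 4.472 → counterexample
(2, 7): LHS = 9/2, RHS = √(14) ≈ 3.742 → counterexample
(3, 3): LHS = 3, RHS = 3 → satisfies claim

That makes 3 counterexamples.

Answer: 3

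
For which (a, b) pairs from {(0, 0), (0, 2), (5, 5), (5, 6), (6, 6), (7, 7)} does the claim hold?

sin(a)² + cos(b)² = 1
Testing each pair:
(0, 0): LHS = 1, RHS = 1 → holds
(0, 2): LHS = cos(2)² ≈ 0.1732, RHS = 1 → fails
(5, 5): LHS = cos(5)² + sin(5)² = 1, RHS = 1 → holds
(5, 6): LHS = sin(5)² + cos(6)² ≈ 1.841, RHS = 1 → fails
(6, 6): LHS = sin(6)² + cos(6)² = 1, RHS = 1 → holds
(7, 7): LHS = sin(7)² + cos(7)² = 1, RHS = 1 → holds

4 of 6 pairs satisfy the claim.

Answer: (0, 0), (5, 5), (6, 6), (7, 7)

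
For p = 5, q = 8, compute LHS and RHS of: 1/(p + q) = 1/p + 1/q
LHS = 1/(5 + 8) = 1/13
RHS = 1/5 + 1/8 = 13/40

LHS ≠ RHS, so the equation does not hold here.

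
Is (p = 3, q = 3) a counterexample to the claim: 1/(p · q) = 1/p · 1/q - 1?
Substituting p = 3, q = 3:
LHS = 1/(3 · 3) = 1/9
RHS = 1/3 · 1/3 - 1 = -8/9

Since LHS ≠ RHS, this pair disproves the claim.

Answer: Yes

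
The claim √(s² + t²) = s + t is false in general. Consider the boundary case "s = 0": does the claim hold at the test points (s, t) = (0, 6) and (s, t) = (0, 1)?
At (0, 6): LHS = 6, RHS = 6 → equal
At (0, 1): LHS = 1, RHS = 1 → equal

So the claim does hold at both of these boundary points, even though it is not an identity.

Answer: Yes, holds at both test points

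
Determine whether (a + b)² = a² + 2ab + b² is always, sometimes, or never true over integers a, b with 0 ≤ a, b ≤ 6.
Always true

The identity holds for every pair in the range. For instance at (a, b) = (4, 6): both sides equal 100.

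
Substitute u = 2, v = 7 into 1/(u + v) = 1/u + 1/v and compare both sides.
LHS = 1/(2 + 7) = 1/9
RHS = 1/2 + 1/7 = 9/14

LHS ≠ RHS, so the equation does not hold here.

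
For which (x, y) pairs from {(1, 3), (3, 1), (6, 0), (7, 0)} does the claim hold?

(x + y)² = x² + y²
Testing each pair:
(1, 3): LHS = 16, RHS = 10 → fails
(3, 1): LHS = 16, RHS = 10 → fails
(6, 0): LHS = 36, RHS = 36 → holds
(7, 0): LHS = 49, RHS = 49 → holds

2 of 4 pairs satisfy the claim.

Answer: (6, 0), (7, 0)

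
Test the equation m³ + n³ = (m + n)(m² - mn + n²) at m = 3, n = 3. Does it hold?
Holds

Substituting m = 3, n = 3:

LHS = 3³ + 3³ = 54
RHS = (3 + 3)(3² - 3·3 + 3²) = 54

LHS = RHS, so the equation holds at this point.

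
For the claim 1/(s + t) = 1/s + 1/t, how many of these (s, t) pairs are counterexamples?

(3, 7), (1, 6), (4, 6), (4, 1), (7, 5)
5

Testing each pair:
(3, 7): LHS = 1/10, RHS = 10/21 → counterexample
(1, 6): LHS = 1/7, RHS = 7/6 → counterexample
(4, 6): LHS = 1/10, RHS = 5/12 → counterexample
(4, 1): LHS = 1/5, RHS = 5/4 → counterexample
(7, 5): LHS = 1/12, RHS = 12/35 → counterexample

That makes 5 counterexamples.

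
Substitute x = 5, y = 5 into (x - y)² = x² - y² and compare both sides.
LHS = (5 - 5)² = 0
RHS = 5² - 5² = 0

LHS = RHS: the two sides agree.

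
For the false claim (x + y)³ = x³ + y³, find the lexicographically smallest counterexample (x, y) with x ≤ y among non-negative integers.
Substituting (1, 1) into the claim:
LHS = (1 + 1)³ = 8
RHS = 1³ + 1³ = 2

Since LHS ≠ RHS, this pair disproves the claim, and no lexicographically smaller pair (x ≤ y, non-negative integers) does.

For instance (2, 4) is also a counterexample (LHS = 216, RHS = 72), but it's lexicographically larger.

Answer: (x, y) = (1, 1)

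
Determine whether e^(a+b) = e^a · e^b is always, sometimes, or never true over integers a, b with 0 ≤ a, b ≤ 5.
The identity holds for every pair in the range. For instance at (a, b) = (4, 5): both sides equal e^9 ≈ 8103.

Answer: Always true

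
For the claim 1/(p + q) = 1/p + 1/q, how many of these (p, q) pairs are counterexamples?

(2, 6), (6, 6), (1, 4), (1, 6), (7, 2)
5

Testing each pair:
(2, 6): LHS = 1/8, RHS = 2/3 → counterexample
(6, 6): LHS = 1/12, RHS = 1/3 → counterexample
(1, 4): LHS = 1/5, RHS = 5/4 → counterexample
(1, 6): LHS = 1/7, RHS = 7/6 → counterexample
(7, 2): LHS = 1/9, RHS = 9/14 → counterexample

That makes 5 counterexamples.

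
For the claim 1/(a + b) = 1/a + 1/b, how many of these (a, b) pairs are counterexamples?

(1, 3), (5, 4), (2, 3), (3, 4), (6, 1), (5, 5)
Testing each pair:
(1, 3): LHS = 1/4, RHS = 4/3 → counterexample
(5, 4): LHS = 1/9, RHS = 9/20 → counterexample
(2, 3): LHS = 1/5, RHS = 5/6 → counterexample
(3, 4): LHS = 1/7, RHS = 7/12 → counterexample
(6, 1): LHS = 1/7, RHS = 7/6 → counterexample
(5, 5): LHS = 1/10, RHS = 2/5 → counterexample

That makes 6 counterexamples.

Answer: 6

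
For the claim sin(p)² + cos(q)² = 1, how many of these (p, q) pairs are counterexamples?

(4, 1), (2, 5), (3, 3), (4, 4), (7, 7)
2

Testing each pair:
(4, 1): LHS = cos(1)² + sin(4)² ≈ 0.8647, RHS = 1 → counterexample
(2, 5): LHS = cos(5)² + sin(2)² ≈ 0.9073, RHS = 1 → counterexample
(3, 3): LHS = sin(3)² + cos(3)² = 1, RHS = 1 → satisfies claim
(4, 4): LHS = cos(4)² + sin(4)² = 1, RHS = 1 → satisfies claim
(7, 7): LHS = sin(7)² + cos(7)² = 1, RHS = 1 → satisfies claim

That makes 2 counterexamples.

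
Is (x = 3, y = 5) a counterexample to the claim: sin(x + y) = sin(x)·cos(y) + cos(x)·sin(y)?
Substituting x = 3, y = 5:
LHS = sin(3 + 5) = sin(8) ≈ 0.9894
RHS = sin(3)·cos(5) + cos(3)·sin(5) = sin(3)·cos(5) + sin(5)·cos(3) ≈ 0.9894

The sides agree, so this pair does not disprove the claim.

Answer: No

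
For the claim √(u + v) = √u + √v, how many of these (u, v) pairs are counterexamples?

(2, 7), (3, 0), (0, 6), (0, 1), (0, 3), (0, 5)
1

Testing each pair:
(2, 7): LHS = 3, RHS = √(2) + √(7) ≈ 4.06 → counterexample
(3, 0): LHS = √(3) ≈ 1.732, RHS = √(3) ≈ 1.732 → satisfies claim
(0, 6): LHS = √(6) ≈ 2.449, RHS = √(6) ≈ 2.449 → satisfies claim
(0, 1): LHS = 1, RHS = 1 → satisfies claim
(0, 3): LHS = √(3) ≈ 1.732, RHS = √(3) ≈ 1.732 → satisfies claim
(0, 5): LHS = √(5) ≈ 2.236, RHS = √(5) ≈ 2.236 → satisfies claim

That makes 1 counterexample.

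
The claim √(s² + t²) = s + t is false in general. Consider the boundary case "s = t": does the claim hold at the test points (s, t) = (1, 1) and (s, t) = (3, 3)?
At (1, 1): LHS = √(2) ≈ 1.414 ≠ RHS = 2
At (3, 3): LHS = 3·√(2) ≈ 4.243 ≠ RHS = 6

Answer: No, fails at both test points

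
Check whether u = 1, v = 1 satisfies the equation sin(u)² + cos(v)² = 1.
Holds

Substituting u = 1, v = 1:

LHS = sin(1)² + cos(1)² = 1
RHS = 1

LHS = RHS, so the equation holds at this point.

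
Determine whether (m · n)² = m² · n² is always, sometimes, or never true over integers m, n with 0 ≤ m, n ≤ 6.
The identity holds for every pair in the range. For instance at (m, n) = (4, 0): both sides equal 0.

Answer: Always true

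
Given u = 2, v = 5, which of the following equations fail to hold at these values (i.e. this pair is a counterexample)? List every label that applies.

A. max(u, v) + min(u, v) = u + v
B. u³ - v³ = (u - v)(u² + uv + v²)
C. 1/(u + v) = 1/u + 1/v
C

Evaluating each claim at the given values:
A. LHS = 7, RHS = 7 → holds here (LHS = RHS)
B. LHS = -117, RHS = -117 → holds here (LHS = RHS)
C. LHS = 1/7, RHS = 7/10 → fails here (LHS ≠ RHS)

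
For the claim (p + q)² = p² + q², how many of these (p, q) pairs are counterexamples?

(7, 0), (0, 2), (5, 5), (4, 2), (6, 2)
Testing each pair:
(7, 0): LHS = 49, RHS = 49 → satisfies claim
(0, 2): LHS = 4, RHS = 4 → satisfies claim
(5, 5): LHS = 100, RHS = 50 → counterexample
(4, 2): LHS = 36, RHS = 20 → counterexample
(6, 2): LHS = 64, RHS = 40 → counterexample

That makes 3 counterexamples.

Answer: 3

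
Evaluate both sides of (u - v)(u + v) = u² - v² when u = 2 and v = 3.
LHS = (2 - 3)(2 + 3) = -5
RHS = 2² - 3² = -5

LHS = RHS: the two sides agree.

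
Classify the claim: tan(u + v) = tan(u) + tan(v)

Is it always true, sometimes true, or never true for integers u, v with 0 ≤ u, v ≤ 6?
Sometimes true

It holds at (u, v) = (1, 0) (both sides equal tan(1) ≈ 1.557), but fails at (u, v) = (2, 2) (LHS = tan(4) ≈ 1.158, RHS = 2·tan(2) ≈ -4.37).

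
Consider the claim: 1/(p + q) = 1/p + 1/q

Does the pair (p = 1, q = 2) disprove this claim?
Substituting p = 1, q = 2:
LHS = 1/(1 + 2) = 1/3
RHS = 1/1 + 1/2 = 3/2

Since LHS ≠ RHS, this pair disproves the claim.

Answer: Yes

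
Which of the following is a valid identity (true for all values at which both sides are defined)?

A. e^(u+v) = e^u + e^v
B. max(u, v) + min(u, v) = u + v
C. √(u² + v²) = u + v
B

A: fails at (3, 7) — LHS = e^10 ≈ 22026.5, RHS = e^3 + e^7 ≈ 1117.
B: holds — e.g. at (5, 5), both sides equal 10.
C: fails at (3, 4) — LHS = 5, RHS = 7.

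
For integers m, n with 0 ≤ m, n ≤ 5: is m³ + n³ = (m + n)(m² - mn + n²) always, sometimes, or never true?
Always true

The identity holds for every pair in the range. For instance at (m, n) = (2, 4): both sides equal 72.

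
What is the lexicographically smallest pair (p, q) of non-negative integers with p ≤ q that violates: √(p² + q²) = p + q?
Substituting (1, 1) into the claim:
LHS = √(1² + 1²) = √(2) ≈ 1.414
RHS = 1 + 1 = 2

Since LHS ≠ RHS, this pair disproves the claim, and no lexicographically smaller pair (p ≤ q, non-negative integers) does.

For instance (5, 5) is also a counterexample (LHS = 5·√(2) ≈ 7.071, RHS = 10), but it's lexicographically larger.

Answer: (p, q) = (1, 1)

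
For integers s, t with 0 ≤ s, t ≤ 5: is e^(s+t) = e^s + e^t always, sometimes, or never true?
Never true

The claim fails for every pair in the range. For instance at (s, t) = (0, 1): LHS = e ≈ 2.718, RHS = 1 + e ≈ 3.718.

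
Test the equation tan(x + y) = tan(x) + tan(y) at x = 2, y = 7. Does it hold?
Substituting x = 2, y = 7:

LHS = tan(2 + 7) = tan(9) ≈ -0.4523
RHS = tan(2) + tan(7) ≈ -1.314

LHS ≠ RHS, so the equation does not hold at this point.

Answer: Fails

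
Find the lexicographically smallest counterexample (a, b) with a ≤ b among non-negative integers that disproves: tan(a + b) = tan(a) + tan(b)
(a, b) = (1, 1)

At (0, 1): both sides equal tan(1) ≈ 1.557, so it holds there.

Substituting (1, 1) into the claim:
LHS = tan(1 + 1) = tan(2) ≈ -2.185
RHS = tan(1) + tan(1) = 2·tan(1) ≈ 3.115

Since LHS ≠ RHS, this pair disproves the claim, and no lexicographically smaller pair (a ≤ b, non-negative integers) does.

For instance (3, 3) is also a counterexample (LHS = tan(6) ≈ -0.291, RHS = 2·tan(3) ≈ -0.2851), but it's lexicographically larger.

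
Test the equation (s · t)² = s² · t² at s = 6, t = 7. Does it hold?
Substituting s = 6, t = 7:

LHS = (6 · 7)² = 1764
RHS = 6² · 7² = 1764

LHS = RHS, so the equation holds at this point.

Answer: Holds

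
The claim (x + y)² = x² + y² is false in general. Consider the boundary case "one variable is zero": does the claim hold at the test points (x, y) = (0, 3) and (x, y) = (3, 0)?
Yes, holds at both test points

At (0, 3): LHS = 9, RHS = 9 → equal
At (3, 0): LHS = 9, RHS = 9 → equal

So the claim does hold at both of these boundary points, even though it is not an identity.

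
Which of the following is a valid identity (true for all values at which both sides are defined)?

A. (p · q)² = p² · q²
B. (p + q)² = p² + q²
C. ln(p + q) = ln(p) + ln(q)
A

A: holds — e.g. at (3, 3), both sides equal 81.
B: fails at (1, 3) — LHS = 16, RHS = 10.
C: fails at (1, 1) — LHS = ln(2) ≈ 0.6931, RHS = 0.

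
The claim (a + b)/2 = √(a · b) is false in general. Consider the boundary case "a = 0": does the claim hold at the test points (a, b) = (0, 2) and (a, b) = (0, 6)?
No, fails at both test points

At (0, 2): LHS = 1 ≠ RHS = 0
At (0, 6): LHS = 3 ≠ RHS = 0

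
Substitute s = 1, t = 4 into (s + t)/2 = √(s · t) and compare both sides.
LHS = (1 + 4)/2 = 5/2
RHS = √(1 · 4) = 2

LHS ≠ RHS, so the equation does not hold here.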